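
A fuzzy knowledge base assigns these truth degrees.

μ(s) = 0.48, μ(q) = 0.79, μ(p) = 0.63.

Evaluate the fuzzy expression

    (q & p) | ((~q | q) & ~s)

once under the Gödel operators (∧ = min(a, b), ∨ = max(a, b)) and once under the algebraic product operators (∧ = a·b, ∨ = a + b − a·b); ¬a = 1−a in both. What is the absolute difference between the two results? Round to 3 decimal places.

Under Gödel:
  q & p = min(a, b) on (0.79, 0.63) = 0.63
  ~q = 1 − 0.79 = 0.21
  ~q | q = max(a, b) on (0.21, 0.79) = 0.79
  ~s = 1 − 0.48 = 0.52
  (~q | q) & ~s = min(a, b) on (0.79, 0.52) = 0.52
  (q & p) | ((~q | q) & ~s) = max(a, b) on (0.63, 0.52) = 0.63
  → value = 0.6300
Under algebraic product:
  q & p = a·b on (0.7900, 0.6300) = 0.4977
  ~q = 1 − 0.7900 = 0.2100
  ~q | q = a + b − a·b on (0.2100, 0.7900) = 0.8341
  ~s = 1 − 0.4800 = 0.5200
  (~q | q) & ~s = a·b on (0.8341, 0.5200) = 0.4337
  (q & p) | ((~q | q) & ~s) = a + b − a·b on (0.4977, 0.4337) = 0.7156
  → value = 0.7156
|0.6300 − 0.7156| = 0.086

0.086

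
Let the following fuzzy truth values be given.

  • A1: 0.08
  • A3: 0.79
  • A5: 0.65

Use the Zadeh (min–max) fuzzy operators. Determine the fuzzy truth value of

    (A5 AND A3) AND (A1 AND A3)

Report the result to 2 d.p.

A5 AND A3 = min(a, b) on (0.65, 0.79) = 0.65
A1 AND A3 = min(a, b) on (0.08, 0.79) = 0.08
(A5 AND A3) AND (A1 AND A3) = min(a, b) on (0.65, 0.08) = 0.08

0.08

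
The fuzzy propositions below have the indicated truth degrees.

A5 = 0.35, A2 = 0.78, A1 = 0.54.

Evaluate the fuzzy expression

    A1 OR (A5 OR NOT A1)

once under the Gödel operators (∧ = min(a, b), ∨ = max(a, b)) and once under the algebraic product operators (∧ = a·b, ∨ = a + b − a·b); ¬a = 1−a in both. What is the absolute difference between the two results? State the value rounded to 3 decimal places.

0.299

Under Gödel:
  NOT A1 = 1 − 0.54 = 0.46
  A5 OR NOT A1 = max(a, b) on (0.35, 0.46) = 0.46
  A1 OR (A5 OR NOT A1) = max(a, b) on (0.54, 0.46) = 0.54
  → value = 0.5400
Under algebraic product:
  NOT A1 = 1 − 0.5400 = 0.4600
  A5 OR NOT A1 = a + b − a·b on (0.3500, 0.4600) = 0.6490
  A1 OR (A5 OR NOT A1) = a + b − a·b on (0.5400, 0.6490) = 0.8385
  → value = 0.8385
|0.5400 − 0.8385| = 0.299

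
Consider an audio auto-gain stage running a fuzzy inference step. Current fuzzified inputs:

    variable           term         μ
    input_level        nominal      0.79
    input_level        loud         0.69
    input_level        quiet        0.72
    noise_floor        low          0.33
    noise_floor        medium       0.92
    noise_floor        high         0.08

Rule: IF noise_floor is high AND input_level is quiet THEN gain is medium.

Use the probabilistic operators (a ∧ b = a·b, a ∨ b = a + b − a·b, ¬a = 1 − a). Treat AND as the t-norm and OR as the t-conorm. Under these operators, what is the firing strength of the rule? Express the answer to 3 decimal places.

firing strength: high=0.08, quiet=0.72; AND[a·b] → w = 0.0576

0.058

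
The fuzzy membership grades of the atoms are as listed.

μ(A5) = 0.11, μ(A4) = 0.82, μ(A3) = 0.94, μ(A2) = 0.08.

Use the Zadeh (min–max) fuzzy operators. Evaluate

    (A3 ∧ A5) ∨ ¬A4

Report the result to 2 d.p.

0.18

A3 ∧ A5 = min(a, b) on (0.94, 0.11) = 0.11
¬A4 = 1 − 0.82 = 0.18
(A3 ∧ A5) ∨ ¬A4 = max(a, b) on (0.11, 0.18) = 0.18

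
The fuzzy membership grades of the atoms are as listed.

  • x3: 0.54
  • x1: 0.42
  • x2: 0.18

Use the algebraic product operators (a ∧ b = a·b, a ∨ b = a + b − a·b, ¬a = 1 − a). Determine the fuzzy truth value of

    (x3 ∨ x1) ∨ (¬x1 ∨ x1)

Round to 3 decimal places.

0.935

x3 ∨ x1 = a + b − a·b on (0.5400, 0.4200) = 0.7332
¬x1 = 1 − 0.4200 = 0.5800
¬x1 ∨ x1 = a + b − a·b on (0.5800, 0.4200) = 0.7564
(x3 ∨ x1) ∨ (¬x1 ∨ x1) = a + b − a·b on (0.7332, 0.7564) = 0.9350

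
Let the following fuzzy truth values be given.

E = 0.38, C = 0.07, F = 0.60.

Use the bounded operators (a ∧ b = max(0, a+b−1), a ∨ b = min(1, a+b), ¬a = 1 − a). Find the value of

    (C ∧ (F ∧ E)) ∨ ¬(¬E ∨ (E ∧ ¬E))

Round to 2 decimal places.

F ∧ E = max(0, a+b−1) on (0.60, 0.38) = 0.00
C ∧ (F ∧ E) = max(0, a+b−1) on (0.07, 0.00) = 0.00
¬E = 1 − 0.38 = 0.62
¬E = 1 − 0.38 = 0.62
E ∧ ¬E = max(0, a+b−1) on (0.38, 0.62) = 0.00
¬E ∨ (E ∧ ¬E) = min(1, a+b) on (0.62, 0.00) = 0.62
¬(¬E ∨ (E ∧ ¬E)) = 1 − 0.62 = 0.38
(C ∧ (F ∧ E)) ∨ ¬(¬E ∨ (E ∧ ¬E)) = min(1, a+b) on (0.00, 0.38) = 0.38

0.38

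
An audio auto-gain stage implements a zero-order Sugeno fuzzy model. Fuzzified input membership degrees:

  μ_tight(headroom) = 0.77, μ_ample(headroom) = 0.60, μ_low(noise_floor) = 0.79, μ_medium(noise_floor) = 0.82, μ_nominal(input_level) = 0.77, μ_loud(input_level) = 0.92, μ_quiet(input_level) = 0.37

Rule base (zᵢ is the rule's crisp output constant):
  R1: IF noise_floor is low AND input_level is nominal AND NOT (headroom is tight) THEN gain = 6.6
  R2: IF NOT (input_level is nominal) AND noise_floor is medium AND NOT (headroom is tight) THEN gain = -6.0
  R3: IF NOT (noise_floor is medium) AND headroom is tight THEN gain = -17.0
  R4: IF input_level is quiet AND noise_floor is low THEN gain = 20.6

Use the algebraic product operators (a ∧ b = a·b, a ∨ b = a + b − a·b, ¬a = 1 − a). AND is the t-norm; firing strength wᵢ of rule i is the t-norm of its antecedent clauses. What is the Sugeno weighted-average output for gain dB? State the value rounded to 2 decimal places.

7.05

R1 (z=6.6): low=0.79, nominal=0.77, ¬tight=1−0.77=0.23; AND[a·b] → w = 0.1399
R2 (z=-6.0): ¬nominal=1−0.77=0.23, medium=0.82, ¬tight=1−0.77=0.23; AND[a·b] → w = 0.0434
R3 (z=-17.0): ¬medium=1−0.82=0.18, tight=0.77; AND[a·b] → w = 0.1386
R4 (z=20.6): quiet=0.37, low=0.79; AND[a·b] → w = 0.2923
Weighted average = (0.1399·6.6 + 0.0434·-6.0 + 0.1386·-17.0 + 0.2923·20.6) / (0.1399 + 0.0434 + 0.1386 + 0.2923)
  = 4.3283 / 0.6142 = 7.05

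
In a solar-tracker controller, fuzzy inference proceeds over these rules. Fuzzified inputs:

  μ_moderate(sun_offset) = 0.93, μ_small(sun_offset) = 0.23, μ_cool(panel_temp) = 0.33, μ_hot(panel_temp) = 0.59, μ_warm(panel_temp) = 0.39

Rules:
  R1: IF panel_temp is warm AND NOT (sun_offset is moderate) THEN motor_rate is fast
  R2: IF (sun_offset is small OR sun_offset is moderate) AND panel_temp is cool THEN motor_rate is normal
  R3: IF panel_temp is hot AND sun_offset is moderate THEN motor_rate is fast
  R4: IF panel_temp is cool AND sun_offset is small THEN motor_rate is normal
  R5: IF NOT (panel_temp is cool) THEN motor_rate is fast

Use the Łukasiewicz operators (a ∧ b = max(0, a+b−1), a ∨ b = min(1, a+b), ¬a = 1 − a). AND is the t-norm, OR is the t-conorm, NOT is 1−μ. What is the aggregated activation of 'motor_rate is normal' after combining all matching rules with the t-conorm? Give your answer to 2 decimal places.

0.33

R1: warm=0.39, ¬moderate=1−0.93=0.07; AND[max(0, a+b−1)] → w = 0.00
R2: (small=0.23 OR moderate=0.93) = 1.00; AND[max(0, a+b−1)] with cool=0.33 → w = 0.33
R3: hot=0.59, moderate=0.93; AND[max(0, a+b−1)] → w = 0.52
R4: cool=0.33, small=0.23; AND[max(0, a+b−1)] → w = 0.00
R5: ¬cool=1−0.33=0.67 → w = 0.67
Rules with consequent 'normal': {R2, R4} → strengths 0.33, 0.00
Aggregate via t-conorm [min(1, a+b)]: 0.33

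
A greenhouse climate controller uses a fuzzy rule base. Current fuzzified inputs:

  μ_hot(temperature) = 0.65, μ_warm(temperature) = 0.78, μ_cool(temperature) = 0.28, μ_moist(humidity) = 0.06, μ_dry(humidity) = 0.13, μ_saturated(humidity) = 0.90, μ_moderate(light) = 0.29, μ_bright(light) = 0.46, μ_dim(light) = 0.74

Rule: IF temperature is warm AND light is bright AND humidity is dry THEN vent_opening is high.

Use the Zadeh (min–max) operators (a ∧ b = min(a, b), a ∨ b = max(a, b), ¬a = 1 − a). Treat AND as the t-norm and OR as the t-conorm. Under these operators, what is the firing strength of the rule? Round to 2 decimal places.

0.13

firing strength: warm=0.78, bright=0.46, dry=0.13; AND[min(a, b)] → w = 0.13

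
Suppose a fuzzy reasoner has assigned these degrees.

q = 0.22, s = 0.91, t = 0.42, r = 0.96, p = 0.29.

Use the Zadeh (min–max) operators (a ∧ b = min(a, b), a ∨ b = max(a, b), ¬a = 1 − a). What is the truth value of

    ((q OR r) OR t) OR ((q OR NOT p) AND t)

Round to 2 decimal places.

0.96

q OR r = max(a, b) on (0.22, 0.96) = 0.96
(q OR r) OR t = max(a, b) on (0.96, 0.42) = 0.96
NOT p = 1 − 0.29 = 0.71
q OR NOT p = max(a, b) on (0.22, 0.71) = 0.71
(q OR NOT p) AND t = min(a, b) on (0.71, 0.42) = 0.42
((q OR r) OR t) OR ((q OR NOT p) AND t) = max(a, b) on (0.96, 0.42) = 0.96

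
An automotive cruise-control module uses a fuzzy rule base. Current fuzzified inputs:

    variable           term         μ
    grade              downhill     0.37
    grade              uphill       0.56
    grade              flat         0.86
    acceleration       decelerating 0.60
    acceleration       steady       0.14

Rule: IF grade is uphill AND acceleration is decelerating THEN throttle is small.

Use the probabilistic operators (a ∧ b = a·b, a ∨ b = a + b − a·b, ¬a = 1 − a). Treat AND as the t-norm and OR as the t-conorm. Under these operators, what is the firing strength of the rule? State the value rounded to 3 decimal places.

0.336

firing strength: uphill=0.56, decelerating=0.60; AND[a·b] → w = 0.3360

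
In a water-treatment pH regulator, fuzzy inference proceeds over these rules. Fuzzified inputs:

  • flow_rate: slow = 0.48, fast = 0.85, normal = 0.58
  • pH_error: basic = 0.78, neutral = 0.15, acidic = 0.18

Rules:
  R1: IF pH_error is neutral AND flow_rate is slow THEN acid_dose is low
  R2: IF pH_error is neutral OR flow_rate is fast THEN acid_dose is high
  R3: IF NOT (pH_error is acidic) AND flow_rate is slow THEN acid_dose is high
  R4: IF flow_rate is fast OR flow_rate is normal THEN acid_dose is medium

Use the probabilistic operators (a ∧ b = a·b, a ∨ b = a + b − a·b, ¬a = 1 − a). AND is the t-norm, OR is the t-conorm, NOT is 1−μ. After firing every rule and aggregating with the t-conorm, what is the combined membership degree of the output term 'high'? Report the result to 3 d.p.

R1: neutral=0.15, slow=0.48; AND[a·b] → w = 0.0720
R2: neutral=0.15, fast=0.85; OR[a + b − a·b] → w = 0.8725
R3: ¬acidic=1−0.18=0.82, slow=0.48; AND[a·b] → w = 0.3936
R4: fast=0.85, normal=0.58; OR[a + b − a·b] → w = 0.9370
Rules with consequent 'high': {R2, R3} → strengths 0.8725, 0.3936
Aggregate via t-conorm [a + b − a·b]: 0.9227

0.923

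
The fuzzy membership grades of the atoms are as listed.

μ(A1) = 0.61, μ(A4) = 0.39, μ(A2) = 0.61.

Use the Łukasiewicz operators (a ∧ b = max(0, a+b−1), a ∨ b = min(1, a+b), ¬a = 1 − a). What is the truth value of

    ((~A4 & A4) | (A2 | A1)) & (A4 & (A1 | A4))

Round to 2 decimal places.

~A4 = 1 − 0.39 = 0.61
~A4 & A4 = max(0, a+b−1) on (0.61, 0.39) = 0.00
A2 | A1 = min(1, a+b) on (0.61, 0.61) = 1.00
(~A4 & A4) | (A2 | A1) = min(1, a+b) on (0.00, 1.00) = 1.00
A1 | A4 = min(1, a+b) on (0.61, 0.39) = 1.00
A4 & (A1 | A4) = max(0, a+b−1) on (0.39, 1.00) = 0.39
((~A4 & A4) | (A2 | A1)) & (A4 & (A1 | A4)) = max(0, a+b−1) on (1.00, 0.39) = 0.39

0.39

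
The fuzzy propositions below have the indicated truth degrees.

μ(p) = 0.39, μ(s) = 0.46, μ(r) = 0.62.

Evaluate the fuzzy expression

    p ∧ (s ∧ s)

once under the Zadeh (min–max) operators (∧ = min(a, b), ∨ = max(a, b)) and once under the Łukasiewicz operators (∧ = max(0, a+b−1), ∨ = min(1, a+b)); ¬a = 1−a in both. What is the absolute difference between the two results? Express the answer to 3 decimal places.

0.390

Under Zadeh (min–max):
  s ∧ s = min(a, b) on (0.46, 0.46) = 0.46
  p ∧ (s ∧ s) = min(a, b) on (0.39, 0.46) = 0.39
  → value = 0.3900
Under Łukasiewicz:
  s ∧ s = max(0, a+b−1) on (0.46, 0.46) = 0.00
  p ∧ (s ∧ s) = max(0, a+b−1) on (0.39, 0.00) = 0.00
  → value = 0.0000
|0.3900 − 0.0000| = 0.390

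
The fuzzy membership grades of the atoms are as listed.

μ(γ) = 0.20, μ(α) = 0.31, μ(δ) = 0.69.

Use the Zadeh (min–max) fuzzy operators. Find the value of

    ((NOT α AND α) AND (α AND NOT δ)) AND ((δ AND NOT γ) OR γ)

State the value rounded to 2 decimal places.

NOT α = 1 − 0.31 = 0.69
NOT α AND α = min(a, b) on (0.69, 0.31) = 0.31
NOT δ = 1 − 0.69 = 0.31
α AND NOT δ = min(a, b) on (0.31, 0.31) = 0.31
(NOT α AND α) AND (α AND NOT δ) = min(a, b) on (0.31, 0.31) = 0.31
NOT γ = 1 − 0.20 = 0.80
δ AND NOT γ = min(a, b) on (0.69, 0.80) = 0.69
(δ AND NOT γ) OR γ = max(a, b) on (0.69, 0.20) = 0.69
((NOT α AND α) AND (α AND NOT δ)) AND ((δ AND NOT γ) OR γ) = min(a, b) on (0.31, 0.69) = 0.31

0.31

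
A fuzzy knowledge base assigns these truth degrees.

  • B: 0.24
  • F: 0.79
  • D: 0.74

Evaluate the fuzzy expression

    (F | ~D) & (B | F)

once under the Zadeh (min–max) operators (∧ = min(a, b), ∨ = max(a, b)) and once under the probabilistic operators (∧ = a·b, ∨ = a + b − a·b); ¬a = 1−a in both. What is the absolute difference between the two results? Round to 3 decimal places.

Under Zadeh (min–max):
  ~D = 1 − 0.74 = 0.26
  F | ~D = max(a, b) on (0.79, 0.26) = 0.79
  B | F = max(a, b) on (0.24, 0.79) = 0.79
  (F | ~D) & (B | F) = min(a, b) on (0.79, 0.79) = 0.79
  → value = 0.7900
Under probabilistic:
  ~D = 1 − 0.7400 = 0.2600
  F | ~D = a + b − a·b on (0.7900, 0.2600) = 0.8446
  B | F = a + b − a·b on (0.2400, 0.7900) = 0.8404
  (F | ~D) & (B | F) = a·b on (0.8446, 0.8404) = 0.7098
  → value = 0.7098
|0.7900 − 0.7098| = 0.080

0.080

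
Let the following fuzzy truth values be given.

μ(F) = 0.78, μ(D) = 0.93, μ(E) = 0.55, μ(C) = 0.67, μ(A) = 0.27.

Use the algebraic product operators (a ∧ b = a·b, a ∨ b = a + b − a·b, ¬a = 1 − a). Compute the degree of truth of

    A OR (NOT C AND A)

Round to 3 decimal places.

0.335

NOT C = 1 − 0.6700 = 0.3300
NOT C AND A = a·b on (0.3300, 0.2700) = 0.0891
A OR (NOT C AND A) = a + b − a·b on (0.2700, 0.0891) = 0.3350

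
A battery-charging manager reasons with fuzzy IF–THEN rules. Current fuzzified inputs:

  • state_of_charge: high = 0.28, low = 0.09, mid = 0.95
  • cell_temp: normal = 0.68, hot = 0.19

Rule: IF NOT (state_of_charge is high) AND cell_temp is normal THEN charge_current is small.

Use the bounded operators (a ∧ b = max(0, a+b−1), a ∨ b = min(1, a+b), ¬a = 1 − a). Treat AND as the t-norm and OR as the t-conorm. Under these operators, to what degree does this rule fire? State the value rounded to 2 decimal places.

0.40

firing strength: ¬high=1−0.28=0.72, normal=0.68; AND[max(0, a+b−1)] → w = 0.40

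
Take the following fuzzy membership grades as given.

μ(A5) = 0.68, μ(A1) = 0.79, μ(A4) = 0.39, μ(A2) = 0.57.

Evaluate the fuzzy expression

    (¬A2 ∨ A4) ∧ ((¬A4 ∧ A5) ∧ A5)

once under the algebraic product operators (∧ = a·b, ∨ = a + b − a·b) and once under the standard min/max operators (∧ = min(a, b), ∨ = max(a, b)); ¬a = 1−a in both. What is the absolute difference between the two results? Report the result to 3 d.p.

0.246

Under algebraic product:
  ¬A2 = 1 − 0.5700 = 0.4300
  ¬A2 ∨ A4 = a + b − a·b on (0.4300, 0.3900) = 0.6523
  ¬A4 = 1 − 0.3900 = 0.6100
  ¬A4 ∧ A5 = a·b on (0.6100, 0.6800) = 0.4148
  (¬A4 ∧ A5) ∧ A5 = a·b on (0.4148, 0.6800) = 0.2821
  (¬A2 ∨ A4) ∧ ((¬A4 ∧ A5) ∧ A5) = a·b on (0.6523, 0.2821) = 0.1840
  → value = 0.1840
Under standard min/max:
  ¬A2 = 1 − 0.57 = 0.43
  ¬A2 ∨ A4 = max(a, b) on (0.43, 0.39) = 0.43
  ¬A4 = 1 − 0.39 = 0.61
  ¬A4 ∧ A5 = min(a, b) on (0.61, 0.68) = 0.61
  (¬A4 ∧ A5) ∧ A5 = min(a, b) on (0.61, 0.68) = 0.61
  (¬A2 ∨ A4) ∧ ((¬A4 ∧ A5) ∧ A5) = min(a, b) on (0.43, 0.61) = 0.43
  → value = 0.4300
|0.1840 − 0.4300| = 0.246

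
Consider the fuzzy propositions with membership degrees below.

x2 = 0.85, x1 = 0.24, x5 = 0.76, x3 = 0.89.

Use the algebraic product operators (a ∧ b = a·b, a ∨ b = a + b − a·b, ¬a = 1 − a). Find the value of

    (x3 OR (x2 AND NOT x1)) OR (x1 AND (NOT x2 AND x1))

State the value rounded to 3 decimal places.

0.961

NOT x1 = 1 − 0.2400 = 0.7600
x2 AND NOT x1 = a·b on (0.8500, 0.7600) = 0.6460
x3 OR (x2 AND NOT x1) = a + b − a·b on (0.8900, 0.6460) = 0.9611
NOT x2 = 1 − 0.8500 = 0.1500
NOT x2 AND x1 = a·b on (0.1500, 0.2400) = 0.0360
x1 AND (NOT x2 AND x1) = a·b on (0.2400, 0.0360) = 0.0086
(x3 OR (x2 AND NOT x1)) OR (x1 AND (NOT x2 AND x1)) = a + b − a·b on (0.9611, 0.0086) = 0.9614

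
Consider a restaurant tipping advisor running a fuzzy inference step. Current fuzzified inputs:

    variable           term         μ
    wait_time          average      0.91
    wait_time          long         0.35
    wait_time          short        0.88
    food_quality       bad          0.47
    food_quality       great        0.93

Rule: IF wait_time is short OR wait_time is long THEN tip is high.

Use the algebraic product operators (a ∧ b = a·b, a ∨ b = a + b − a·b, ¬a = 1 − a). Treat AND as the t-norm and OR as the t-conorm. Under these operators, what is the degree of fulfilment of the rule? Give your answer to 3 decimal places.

0.922

firing strength: short=0.88, long=0.35; OR[a + b − a·b] → w = 0.9220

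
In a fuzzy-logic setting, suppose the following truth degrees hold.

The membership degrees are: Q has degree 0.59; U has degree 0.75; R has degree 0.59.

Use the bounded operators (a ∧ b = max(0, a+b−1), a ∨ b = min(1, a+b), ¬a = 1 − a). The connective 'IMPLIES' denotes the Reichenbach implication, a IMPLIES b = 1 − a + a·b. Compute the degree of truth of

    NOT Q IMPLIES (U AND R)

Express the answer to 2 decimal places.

NOT Q = 1 − 0.59 = 0.41
U AND R = max(0, a+b−1) on (0.75, 0.59) = 0.34
NOT Q IMPLIES (U AND R)  [Reichenbach: 1 − a + a·b] with a=0.41, b=0.34 → 0.73

0.73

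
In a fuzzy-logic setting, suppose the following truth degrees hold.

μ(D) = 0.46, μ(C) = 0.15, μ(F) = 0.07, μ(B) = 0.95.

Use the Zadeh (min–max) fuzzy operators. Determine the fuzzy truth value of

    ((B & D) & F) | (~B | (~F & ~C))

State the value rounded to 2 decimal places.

B & D = min(a, b) on (0.95, 0.46) = 0.46
(B & D) & F = min(a, b) on (0.46, 0.07) = 0.07
~B = 1 − 0.95 = 0.05
~F = 1 − 0.07 = 0.93
~C = 1 − 0.15 = 0.85
~F & ~C = min(a, b) on (0.93, 0.85) = 0.85
~B | (~F & ~C) = max(a, b) on (0.05, 0.85) = 0.85
((B & D) & F) | (~B | (~F & ~C)) = max(a, b) on (0.07, 0.85) = 0.85

0.85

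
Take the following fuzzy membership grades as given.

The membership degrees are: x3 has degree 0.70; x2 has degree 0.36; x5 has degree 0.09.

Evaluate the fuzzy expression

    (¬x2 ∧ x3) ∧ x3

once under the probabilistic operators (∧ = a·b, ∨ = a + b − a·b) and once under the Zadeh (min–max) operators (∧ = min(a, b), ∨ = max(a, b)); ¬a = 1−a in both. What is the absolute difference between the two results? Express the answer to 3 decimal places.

Under probabilistic:
  ¬x2 = 1 − 0.3600 = 0.6400
  ¬x2 ∧ x3 = a·b on (0.6400, 0.7000) = 0.4480
  (¬x2 ∧ x3) ∧ x3 = a·b on (0.4480, 0.7000) = 0.3136
  → value = 0.3136
Under Zadeh (min–max):
  ¬x2 = 1 − 0.36 = 0.64
  ¬x2 ∧ x3 = min(a, b) on (0.64, 0.70) = 0.64
  (¬x2 ∧ x3) ∧ x3 = min(a, b) on (0.64, 0.70) = 0.64
  → value = 0.6400
|0.3136 − 0.6400| = 0.326

0.326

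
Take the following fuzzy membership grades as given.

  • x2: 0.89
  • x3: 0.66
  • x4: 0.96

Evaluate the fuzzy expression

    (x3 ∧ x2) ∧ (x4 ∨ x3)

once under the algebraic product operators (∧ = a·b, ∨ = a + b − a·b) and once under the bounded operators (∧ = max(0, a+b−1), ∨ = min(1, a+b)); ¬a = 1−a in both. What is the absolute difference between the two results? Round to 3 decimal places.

Under algebraic product:
  x3 ∧ x2 = a·b on (0.6600, 0.8900) = 0.5874
  x4 ∨ x3 = a + b − a·b on (0.9600, 0.6600) = 0.9864
  (x3 ∧ x2) ∧ (x4 ∨ x3) = a·b on (0.5874, 0.9864) = 0.5794
  → value = 0.5794
Under bounded:
  x3 ∧ x2 = max(0, a+b−1) on (0.66, 0.89) = 0.55
  x4 ∨ x3 = min(1, a+b) on (0.96, 0.66) = 1.00
  (x3 ∧ x2) ∧ (x4 ∨ x3) = max(0, a+b−1) on (0.55, 1.00) = 0.55
  → value = 0.5500
|0.5794 − 0.5500| = 0.029

0.029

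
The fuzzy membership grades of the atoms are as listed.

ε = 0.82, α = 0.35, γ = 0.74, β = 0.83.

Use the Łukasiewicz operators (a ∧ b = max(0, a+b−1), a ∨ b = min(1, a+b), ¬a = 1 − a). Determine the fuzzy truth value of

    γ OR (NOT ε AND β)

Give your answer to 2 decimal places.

0.75

NOT ε = 1 − 0.82 = 0.18
NOT ε AND β = max(0, a+b−1) on (0.18, 0.83) = 0.01
γ OR (NOT ε AND β) = min(1, a+b) on (0.74, 0.01) = 0.75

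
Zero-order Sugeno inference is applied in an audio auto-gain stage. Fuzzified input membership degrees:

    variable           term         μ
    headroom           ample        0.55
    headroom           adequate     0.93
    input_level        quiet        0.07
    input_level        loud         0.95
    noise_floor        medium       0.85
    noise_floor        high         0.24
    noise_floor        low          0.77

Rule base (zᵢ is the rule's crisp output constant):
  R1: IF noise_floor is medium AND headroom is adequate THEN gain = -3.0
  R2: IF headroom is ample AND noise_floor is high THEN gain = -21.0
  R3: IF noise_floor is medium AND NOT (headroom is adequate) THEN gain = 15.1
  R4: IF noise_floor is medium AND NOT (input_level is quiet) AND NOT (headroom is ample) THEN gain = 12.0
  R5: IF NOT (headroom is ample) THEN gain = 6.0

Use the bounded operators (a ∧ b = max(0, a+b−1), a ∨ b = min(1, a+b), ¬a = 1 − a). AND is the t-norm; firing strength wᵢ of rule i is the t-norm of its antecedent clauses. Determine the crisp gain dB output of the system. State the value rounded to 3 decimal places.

R1 (z=-3.0): medium=0.85, adequate=0.93; AND[max(0, a+b−1)] → w = 0.78
R2 (z=-21.0): ample=0.55, high=0.24; AND[max(0, a+b−1)] → w = 0.00
R3 (z=15.1): medium=0.85, ¬adequate=1−0.93=0.07; AND[max(0, a+b−1)] → w = 0.00
R4 (z=12.0): medium=0.85, ¬quiet=1−0.07=0.93, ¬ample=1−0.55=0.45; AND[max(0, a+b−1)] → w = 0.23
R5 (z=6.0): ¬ample=1−0.55=0.45 → w = 0.45
Weighted average = (0.78·-3.0 + 0.00·-21.0 + 0.00·15.1 + 0.23·12.0 + 0.45·6.0) / (0.78 + 0.00 + 0.00 + 0.23 + 0.45)
  = 3.1200 / 1.4600 = 2.137

2.137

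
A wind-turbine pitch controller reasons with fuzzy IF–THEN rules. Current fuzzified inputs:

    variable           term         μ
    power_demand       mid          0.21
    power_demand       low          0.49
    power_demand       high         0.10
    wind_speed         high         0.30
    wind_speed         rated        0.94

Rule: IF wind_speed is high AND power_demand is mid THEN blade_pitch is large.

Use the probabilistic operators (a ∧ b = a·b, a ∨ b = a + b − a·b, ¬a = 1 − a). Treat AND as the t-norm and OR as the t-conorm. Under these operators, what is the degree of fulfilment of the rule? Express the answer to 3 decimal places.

0.063

firing strength: high=0.30, mid=0.21; AND[a·b] → w = 0.0630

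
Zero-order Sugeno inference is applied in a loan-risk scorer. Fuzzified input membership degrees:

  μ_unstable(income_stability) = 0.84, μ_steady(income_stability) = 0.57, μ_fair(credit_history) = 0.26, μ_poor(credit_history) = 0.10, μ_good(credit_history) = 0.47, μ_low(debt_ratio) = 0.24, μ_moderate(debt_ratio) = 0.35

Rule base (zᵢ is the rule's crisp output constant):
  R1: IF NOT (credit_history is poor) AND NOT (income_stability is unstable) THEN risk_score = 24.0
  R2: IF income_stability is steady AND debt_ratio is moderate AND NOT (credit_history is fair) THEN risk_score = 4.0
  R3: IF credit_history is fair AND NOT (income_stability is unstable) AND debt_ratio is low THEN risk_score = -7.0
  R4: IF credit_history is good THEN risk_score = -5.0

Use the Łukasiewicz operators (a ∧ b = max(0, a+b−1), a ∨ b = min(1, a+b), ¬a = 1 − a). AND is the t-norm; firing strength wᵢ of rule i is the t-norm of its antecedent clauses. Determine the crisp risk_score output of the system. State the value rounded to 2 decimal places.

-1.72

R1 (z=24.0): ¬poor=1−0.10=0.90, ¬unstable=1−0.84=0.16; AND[max(0, a+b−1)] → w = 0.06
R2 (z=4.0): steady=0.57, moderate=0.35, ¬fair=1−0.26=0.74; AND[max(0, a+b−1)] → w = 0.00
R3 (z=-7.0): fair=0.26, ¬unstable=1−0.84=0.16, low=0.24; AND[max(0, a+b−1)] → w = 0.00
R4 (z=-5.0): good=0.47 → w = 0.47
Weighted average = (0.06·24.0 + 0.00·4.0 + 0.00·-7.0 + 0.47·-5.0) / (0.06 + 0.00 + 0.00 + 0.47)
  = -0.9100 / 0.5300 = -1.72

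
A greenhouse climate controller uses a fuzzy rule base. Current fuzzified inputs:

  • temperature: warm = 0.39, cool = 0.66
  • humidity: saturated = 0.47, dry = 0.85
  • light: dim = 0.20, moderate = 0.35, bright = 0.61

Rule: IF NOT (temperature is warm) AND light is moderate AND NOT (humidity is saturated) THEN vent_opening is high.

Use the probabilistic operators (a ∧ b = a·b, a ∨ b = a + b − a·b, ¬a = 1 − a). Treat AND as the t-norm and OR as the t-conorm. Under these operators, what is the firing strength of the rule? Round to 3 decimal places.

0.113

firing strength: ¬warm=1−0.39=0.61, moderate=0.35, ¬saturated=1−0.47=0.53; AND[a·b] → w = 0.1132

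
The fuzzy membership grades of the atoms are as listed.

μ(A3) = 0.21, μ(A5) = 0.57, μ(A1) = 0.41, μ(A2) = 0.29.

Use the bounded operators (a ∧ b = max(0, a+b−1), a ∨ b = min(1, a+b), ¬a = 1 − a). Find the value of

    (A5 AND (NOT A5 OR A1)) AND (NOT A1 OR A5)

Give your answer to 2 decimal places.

0.41

NOT A5 = 1 − 0.57 = 0.43
NOT A5 OR A1 = min(1, a+b) on (0.43, 0.41) = 0.84
A5 AND (NOT A5 OR A1) = max(0, a+b−1) on (0.57, 0.84) = 0.41
NOT A1 = 1 − 0.41 = 0.59
NOT A1 OR A5 = min(1, a+b) on (0.59, 0.57) = 1.00
(A5 AND (NOT A5 OR A1)) AND (NOT A1 OR A5) = max(0, a+b−1) on (0.41, 1.00) = 0.41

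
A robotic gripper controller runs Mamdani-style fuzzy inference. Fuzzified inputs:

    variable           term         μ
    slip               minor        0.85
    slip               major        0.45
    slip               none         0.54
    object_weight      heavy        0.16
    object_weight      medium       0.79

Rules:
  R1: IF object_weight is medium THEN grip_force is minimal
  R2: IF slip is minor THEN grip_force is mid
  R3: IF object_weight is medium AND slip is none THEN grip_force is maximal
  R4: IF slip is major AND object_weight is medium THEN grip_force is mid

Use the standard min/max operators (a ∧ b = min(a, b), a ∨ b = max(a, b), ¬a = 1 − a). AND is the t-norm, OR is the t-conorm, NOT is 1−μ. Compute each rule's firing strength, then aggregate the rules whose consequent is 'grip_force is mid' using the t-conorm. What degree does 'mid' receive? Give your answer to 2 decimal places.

R1: medium=0.79 → w = 0.79
R2: minor=0.85 → w = 0.85
R3: medium=0.79, none=0.54; AND[min(a, b)] → w = 0.54
R4: major=0.45, medium=0.79; AND[min(a, b)] → w = 0.45
Rules with consequent 'mid': {R2, R4} → strengths 0.85, 0.45
Aggregate via t-conorm [max(a, b)]: 0.85

0.85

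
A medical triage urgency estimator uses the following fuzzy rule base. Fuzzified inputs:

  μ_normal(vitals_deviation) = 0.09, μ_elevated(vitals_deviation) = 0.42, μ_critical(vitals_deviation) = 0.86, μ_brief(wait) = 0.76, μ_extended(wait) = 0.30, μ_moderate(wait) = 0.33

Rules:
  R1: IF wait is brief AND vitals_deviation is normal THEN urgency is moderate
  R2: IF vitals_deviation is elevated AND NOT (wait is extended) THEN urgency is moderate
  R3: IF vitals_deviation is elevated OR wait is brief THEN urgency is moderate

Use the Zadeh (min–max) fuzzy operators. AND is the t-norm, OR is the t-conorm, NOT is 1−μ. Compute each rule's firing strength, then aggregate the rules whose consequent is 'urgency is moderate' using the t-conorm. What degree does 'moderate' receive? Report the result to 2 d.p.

0.76

R1: brief=0.76, normal=0.09; AND[min(a, b)] → w = 0.09
R2: elevated=0.42, ¬extended=1−0.30=0.70; AND[min(a, b)] → w = 0.42
R3: elevated=0.42, brief=0.76; OR[max(a, b)] → w = 0.76
Rules with consequent 'moderate': {R1, R2, R3} → strengths 0.09, 0.42, 0.76
Aggregate via t-conorm [max(a, b)]: 0.76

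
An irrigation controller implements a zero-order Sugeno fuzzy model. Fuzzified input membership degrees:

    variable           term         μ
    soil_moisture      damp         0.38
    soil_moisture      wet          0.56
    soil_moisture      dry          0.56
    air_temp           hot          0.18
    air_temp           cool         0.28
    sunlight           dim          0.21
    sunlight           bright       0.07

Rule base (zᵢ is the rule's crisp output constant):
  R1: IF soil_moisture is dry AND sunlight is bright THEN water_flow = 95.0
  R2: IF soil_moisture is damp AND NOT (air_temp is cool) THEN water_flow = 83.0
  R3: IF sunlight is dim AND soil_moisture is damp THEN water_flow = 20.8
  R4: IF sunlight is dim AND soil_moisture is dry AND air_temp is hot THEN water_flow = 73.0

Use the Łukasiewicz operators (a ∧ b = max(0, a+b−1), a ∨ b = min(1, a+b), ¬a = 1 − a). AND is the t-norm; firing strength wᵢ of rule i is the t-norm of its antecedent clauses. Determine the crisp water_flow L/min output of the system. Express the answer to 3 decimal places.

83.000

R1 (z=95.0): dry=0.56, bright=0.07; AND[max(0, a+b−1)] → w = 0.00
R2 (z=83.0): damp=0.38, ¬cool=1−0.28=0.72; AND[max(0, a+b−1)] → w = 0.10
R3 (z=20.8): dim=0.21, damp=0.38; AND[max(0, a+b−1)] → w = 0.00
R4 (z=73.0): dim=0.21, dry=0.56, hot=0.18; AND[max(0, a+b−1)] → w = 0.00
Weighted average = (0.00·95.0 + 0.10·83.0 + 0.00·20.8 + 0.00·73.0) / (0.00 + 0.10 + 0.00 + 0.00)
  = 8.3000 / 0.1000 = 83.000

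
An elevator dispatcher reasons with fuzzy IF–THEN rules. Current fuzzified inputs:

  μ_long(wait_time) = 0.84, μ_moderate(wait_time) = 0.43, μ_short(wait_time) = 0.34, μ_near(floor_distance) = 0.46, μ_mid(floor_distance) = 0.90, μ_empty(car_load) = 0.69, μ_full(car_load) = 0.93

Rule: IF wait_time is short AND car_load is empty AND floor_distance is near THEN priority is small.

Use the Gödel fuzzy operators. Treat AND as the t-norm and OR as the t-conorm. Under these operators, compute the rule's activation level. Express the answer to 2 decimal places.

firing strength: short=0.34, empty=0.69, near=0.46; AND[min(a, b)] → w = 0.34

0.34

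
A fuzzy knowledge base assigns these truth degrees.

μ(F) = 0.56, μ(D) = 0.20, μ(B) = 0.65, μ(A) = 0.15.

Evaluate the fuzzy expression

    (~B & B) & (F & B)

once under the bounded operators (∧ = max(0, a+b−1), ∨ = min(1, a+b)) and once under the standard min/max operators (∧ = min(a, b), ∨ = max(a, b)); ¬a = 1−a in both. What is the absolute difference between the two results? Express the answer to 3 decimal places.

Under bounded:
  ~B = 1 − 0.65 = 0.35
  ~B & B = max(0, a+b−1) on (0.35, 0.65) = 0.00
  F & B = max(0, a+b−1) on (0.56, 0.65) = 0.21
  (~B & B) & (F & B) = max(0, a+b−1) on (0.00, 0.21) = 0.00
  → value = 0.0000
Under standard min/max:
  ~B = 1 − 0.65 = 0.35
  ~B & B = min(a, b) on (0.35, 0.65) = 0.35
  F & B = min(a, b) on (0.56, 0.65) = 0.56
  (~B & B) & (F & B) = min(a, b) on (0.35, 0.56) = 0.35
  → value = 0.3500
|0.0000 − 0.3500| = 0.350

0.350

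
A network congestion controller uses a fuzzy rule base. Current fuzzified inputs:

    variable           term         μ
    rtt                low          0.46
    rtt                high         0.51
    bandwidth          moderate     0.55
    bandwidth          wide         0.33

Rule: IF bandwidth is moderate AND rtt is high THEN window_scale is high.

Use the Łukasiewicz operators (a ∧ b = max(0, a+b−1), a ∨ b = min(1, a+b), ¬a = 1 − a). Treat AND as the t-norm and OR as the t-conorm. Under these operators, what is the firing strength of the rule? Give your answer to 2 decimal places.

firing strength: moderate=0.55, high=0.51; AND[max(0, a+b−1)] → w = 0.06

0.06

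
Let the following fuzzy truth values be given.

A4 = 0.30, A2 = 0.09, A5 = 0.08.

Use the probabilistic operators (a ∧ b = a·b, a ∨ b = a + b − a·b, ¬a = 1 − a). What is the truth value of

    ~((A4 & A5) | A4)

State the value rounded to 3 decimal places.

0.683

A4 & A5 = a·b on (0.3000, 0.0800) = 0.0240
(A4 & A5) | A4 = a + b − a·b on (0.0240, 0.3000) = 0.3168
~((A4 & A5) | A4) = 1 − 0.3168 = 0.6832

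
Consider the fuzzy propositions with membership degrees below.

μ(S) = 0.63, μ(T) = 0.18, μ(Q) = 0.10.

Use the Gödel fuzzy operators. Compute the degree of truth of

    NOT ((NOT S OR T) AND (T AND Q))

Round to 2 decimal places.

NOT S = 1 − 0.63 = 0.37
NOT S OR T = max(a, b) on (0.37, 0.18) = 0.37
T AND Q = min(a, b) on (0.18, 0.10) = 0.10
(NOT S OR T) AND (T AND Q) = min(a, b) on (0.37, 0.10) = 0.10
NOT ((NOT S OR T) AND (T AND Q)) = 1 − 0.10 = 0.90

0.90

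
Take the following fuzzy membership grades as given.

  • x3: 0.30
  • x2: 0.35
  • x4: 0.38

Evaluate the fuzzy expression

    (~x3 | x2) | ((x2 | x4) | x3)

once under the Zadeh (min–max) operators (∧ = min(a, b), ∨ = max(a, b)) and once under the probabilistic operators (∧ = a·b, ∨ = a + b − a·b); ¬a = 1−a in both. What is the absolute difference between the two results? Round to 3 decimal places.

Under Zadeh (min–max):
  ~x3 = 1 − 0.30 = 0.70
  ~x3 | x2 = max(a, b) on (0.70, 0.35) = 0.70
  x2 | x4 = max(a, b) on (0.35, 0.38) = 0.38
  (x2 | x4) | x3 = max(a, b) on (0.38, 0.30) = 0.38
  (~x3 | x2) | ((x2 | x4) | x3) = max(a, b) on (0.70, 0.38) = 0.70
  → value = 0.7000
Under probabilistic:
  ~x3 = 1 − 0.3000 = 0.7000
  ~x3 | x2 = a + b − a·b on (0.7000, 0.3500) = 0.8050
  x2 | x4 = a + b − a·b on (0.3500, 0.3800) = 0.5970
  (x2 | x4) | x3 = a + b − a·b on (0.5970, 0.3000) = 0.7179
  (~x3 | x2) | ((x2 | x4) | x3) = a + b − a·b on (0.8050, 0.7179) = 0.9450
  → value = 0.9450
|0.7000 − 0.9450| = 0.245

0.245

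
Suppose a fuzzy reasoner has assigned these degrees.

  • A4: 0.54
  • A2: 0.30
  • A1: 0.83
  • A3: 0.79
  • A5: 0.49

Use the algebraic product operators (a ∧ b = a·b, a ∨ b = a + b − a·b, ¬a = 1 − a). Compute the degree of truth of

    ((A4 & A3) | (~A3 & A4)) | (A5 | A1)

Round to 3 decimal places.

0.956

A4 & A3 = a·b on (0.5400, 0.7900) = 0.4266
~A3 = 1 − 0.7900 = 0.2100
~A3 & A4 = a·b on (0.2100, 0.5400) = 0.1134
(A4 & A3) | (~A3 & A4) = a + b − a·b on (0.4266, 0.1134) = 0.4916
A5 | A1 = a + b − a·b on (0.4900, 0.8300) = 0.9133
((A4 & A3) | (~A3 & A4)) | (A5 | A1) = a + b − a·b on (0.4916, 0.9133) = 0.9559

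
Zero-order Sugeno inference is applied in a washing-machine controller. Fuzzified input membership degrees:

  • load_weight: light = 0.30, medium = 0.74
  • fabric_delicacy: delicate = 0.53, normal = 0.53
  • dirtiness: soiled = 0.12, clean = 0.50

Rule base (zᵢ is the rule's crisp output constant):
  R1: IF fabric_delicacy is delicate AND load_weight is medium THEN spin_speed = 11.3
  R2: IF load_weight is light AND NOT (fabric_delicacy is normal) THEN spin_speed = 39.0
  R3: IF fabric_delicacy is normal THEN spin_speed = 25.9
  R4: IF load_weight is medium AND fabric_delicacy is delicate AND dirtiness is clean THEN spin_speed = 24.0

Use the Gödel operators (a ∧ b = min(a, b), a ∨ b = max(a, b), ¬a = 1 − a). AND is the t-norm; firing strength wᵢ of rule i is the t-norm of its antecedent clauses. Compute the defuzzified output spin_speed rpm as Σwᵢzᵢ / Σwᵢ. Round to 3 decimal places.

23.342

R1 (z=11.3): delicate=0.53, medium=0.74; AND[min(a, b)] → w = 0.53
R2 (z=39.0): light=0.30, ¬normal=1−0.53=0.47; AND[min(a, b)] → w = 0.30
R3 (z=25.9): normal=0.53 → w = 0.53
R4 (z=24.0): medium=0.74, delicate=0.53, clean=0.50; AND[min(a, b)] → w = 0.50
Weighted average = (0.53·11.3 + 0.30·39.0 + 0.53·25.9 + 0.50·24.0) / (0.53 + 0.30 + 0.53 + 0.50)
  = 43.4160 / 1.8600 = 23.342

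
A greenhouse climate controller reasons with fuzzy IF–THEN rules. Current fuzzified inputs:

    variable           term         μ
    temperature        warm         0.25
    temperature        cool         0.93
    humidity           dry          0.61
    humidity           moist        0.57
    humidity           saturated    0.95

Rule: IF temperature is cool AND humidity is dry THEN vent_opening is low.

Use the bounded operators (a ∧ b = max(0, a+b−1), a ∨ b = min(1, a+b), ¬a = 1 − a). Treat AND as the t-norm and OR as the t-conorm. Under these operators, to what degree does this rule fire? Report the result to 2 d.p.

0.54

firing strength: cool=0.93, dry=0.61; AND[max(0, a+b−1)] → w = 0.54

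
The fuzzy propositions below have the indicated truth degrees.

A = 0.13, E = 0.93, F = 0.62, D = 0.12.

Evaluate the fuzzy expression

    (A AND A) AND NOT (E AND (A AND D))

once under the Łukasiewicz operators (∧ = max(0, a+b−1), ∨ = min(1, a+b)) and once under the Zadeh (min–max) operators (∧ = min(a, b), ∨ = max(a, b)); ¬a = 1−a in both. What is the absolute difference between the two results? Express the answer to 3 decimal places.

0.130

Under Łukasiewicz:
  A AND A = max(0, a+b−1) on (0.13, 0.13) = 0.00
  A AND D = max(0, a+b−1) on (0.13, 0.12) = 0.00
  E AND (A AND D) = max(0, a+b−1) on (0.93, 0.00) = 0.00
  NOT (E AND (A AND D)) = 1 − 0.00 = 1.00
  (A AND A) AND NOT (E AND (A AND D)) = max(0, a+b−1) on (0.00, 1.00) = 0.00
  → value = 0.0000
Under Zadeh (min–max):
  A AND A = min(a, b) on (0.13, 0.13) = 0.13
  A AND D = min(a, b) on (0.13, 0.12) = 0.12
  E AND (A AND D) = min(a, b) on (0.93, 0.12) = 0.12
  NOT (E AND (A AND D)) = 1 − 0.12 = 0.88
  (A AND A) AND NOT (E AND (A AND D)) = min(a, b) on (0.13, 0.88) = 0.13
  → value = 0.1300
|0.0000 − 0.1300| = 0.130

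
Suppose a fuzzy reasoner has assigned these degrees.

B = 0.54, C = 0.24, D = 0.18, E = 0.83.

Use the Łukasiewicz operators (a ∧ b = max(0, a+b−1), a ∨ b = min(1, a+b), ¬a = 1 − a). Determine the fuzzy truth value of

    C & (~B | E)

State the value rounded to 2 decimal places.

~B = 1 − 0.54 = 0.46
~B | E = min(1, a+b) on (0.46, 0.83) = 1.00
C & (~B | E) = max(0, a+b−1) on (0.24, 1.00) = 0.24

0.24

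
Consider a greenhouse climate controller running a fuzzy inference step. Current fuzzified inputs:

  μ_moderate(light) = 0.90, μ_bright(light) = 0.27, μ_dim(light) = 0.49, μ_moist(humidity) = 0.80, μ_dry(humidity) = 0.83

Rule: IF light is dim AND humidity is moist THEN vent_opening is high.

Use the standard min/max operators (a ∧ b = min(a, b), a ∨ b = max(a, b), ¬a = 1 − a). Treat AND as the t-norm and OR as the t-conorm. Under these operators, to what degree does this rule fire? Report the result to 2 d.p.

0.49

firing strength: dim=0.49, moist=0.80; AND[min(a, b)] → w = 0.49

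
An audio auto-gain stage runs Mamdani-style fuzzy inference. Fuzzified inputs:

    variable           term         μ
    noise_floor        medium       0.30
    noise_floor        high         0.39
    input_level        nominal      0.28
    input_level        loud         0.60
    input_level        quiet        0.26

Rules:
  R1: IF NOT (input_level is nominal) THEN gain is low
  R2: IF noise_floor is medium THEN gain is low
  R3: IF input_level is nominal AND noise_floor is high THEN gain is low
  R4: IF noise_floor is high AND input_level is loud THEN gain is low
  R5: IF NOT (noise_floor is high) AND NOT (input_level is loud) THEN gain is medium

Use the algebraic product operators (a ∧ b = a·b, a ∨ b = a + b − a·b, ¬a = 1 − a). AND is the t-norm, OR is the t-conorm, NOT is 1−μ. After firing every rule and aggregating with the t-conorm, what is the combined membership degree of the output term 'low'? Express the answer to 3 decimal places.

R1: ¬nominal=1−0.28=0.72 → w = 0.7200
R2: medium=0.30 → w = 0.3000
R3: nominal=0.28, high=0.39; AND[a·b] → w = 0.1092
R4: high=0.39, loud=0.60; AND[a·b] → w = 0.2340
R5: ¬high=1−0.39=0.61, ¬loud=1−0.60=0.40; AND[a·b] → w = 0.2440
Rules with consequent 'low': {R1, R2, R3, R4} → strengths 0.7200, 0.3000, 0.1092, 0.2340
Aggregate via t-conorm [a + b − a·b]: 0.8663

0.866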